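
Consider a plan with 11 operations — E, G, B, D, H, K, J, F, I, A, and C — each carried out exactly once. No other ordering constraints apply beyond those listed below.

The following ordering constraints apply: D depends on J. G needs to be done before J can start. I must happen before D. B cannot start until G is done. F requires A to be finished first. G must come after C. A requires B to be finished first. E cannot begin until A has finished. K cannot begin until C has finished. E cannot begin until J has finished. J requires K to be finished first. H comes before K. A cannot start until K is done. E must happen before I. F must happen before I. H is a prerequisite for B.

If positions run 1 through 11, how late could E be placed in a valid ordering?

9

The operations that are forced after E, directly or by a chain of constraints, are D, I. That's 2 operations.
So at least 2 operations follow E, putting E no later than position 9. That position is achievable by scheduling everything else first.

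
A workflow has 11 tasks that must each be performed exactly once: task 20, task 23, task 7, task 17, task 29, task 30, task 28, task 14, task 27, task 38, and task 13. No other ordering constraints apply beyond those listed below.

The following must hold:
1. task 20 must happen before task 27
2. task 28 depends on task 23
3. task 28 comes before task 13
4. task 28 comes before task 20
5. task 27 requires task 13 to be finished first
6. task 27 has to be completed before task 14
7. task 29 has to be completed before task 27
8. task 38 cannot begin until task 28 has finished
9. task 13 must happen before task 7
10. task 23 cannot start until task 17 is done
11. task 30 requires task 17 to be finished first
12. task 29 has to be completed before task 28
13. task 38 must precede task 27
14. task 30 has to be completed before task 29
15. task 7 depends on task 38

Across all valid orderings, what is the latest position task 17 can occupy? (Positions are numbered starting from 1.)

1

Following every chain forward from task 17, the tasks that must come later are task 20, task 23, task 7, task 29, task 30, task 28, task 14, task 27, task 38, task 13 — 10 of them.
With 10 mandatory successors out of 11 tasks total, the latest slot for task 17 is 11−10 = 1, and it's reachable by doing all non-successors before task 17.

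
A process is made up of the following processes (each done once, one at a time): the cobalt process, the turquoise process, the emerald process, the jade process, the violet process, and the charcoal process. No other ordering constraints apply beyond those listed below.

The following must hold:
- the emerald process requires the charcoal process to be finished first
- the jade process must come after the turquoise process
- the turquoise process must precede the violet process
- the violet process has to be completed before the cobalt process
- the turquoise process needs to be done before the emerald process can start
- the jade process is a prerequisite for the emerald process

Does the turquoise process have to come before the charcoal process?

No

No chain of constraints connects the turquoise process to the charcoal process in either direction.
So the turquoise process can come before the charcoal process or after — it is not forced.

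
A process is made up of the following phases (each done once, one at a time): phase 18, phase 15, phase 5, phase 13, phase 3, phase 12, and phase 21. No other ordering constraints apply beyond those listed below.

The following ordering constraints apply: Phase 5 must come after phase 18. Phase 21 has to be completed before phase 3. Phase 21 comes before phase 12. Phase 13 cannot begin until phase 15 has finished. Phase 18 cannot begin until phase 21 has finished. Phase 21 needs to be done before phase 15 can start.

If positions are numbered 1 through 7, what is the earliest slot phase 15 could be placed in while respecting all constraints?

The only phase forced before phase 15 (directly or transitively) is phase 21.
With 1 mandatory predecessor, the earliest phase 15 can sit is position 1+1 = 2, and placing just that one first achieves it.

2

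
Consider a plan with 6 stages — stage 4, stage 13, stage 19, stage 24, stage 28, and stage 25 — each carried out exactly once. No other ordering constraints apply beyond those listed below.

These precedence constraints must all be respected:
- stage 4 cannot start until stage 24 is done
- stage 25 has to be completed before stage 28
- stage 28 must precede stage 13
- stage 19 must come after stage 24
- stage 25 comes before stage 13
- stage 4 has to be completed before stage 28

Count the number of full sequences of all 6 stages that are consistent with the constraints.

The stages with no prerequisites are stage 24, stage 25; any of them can be placed first.
Systematically extending each partial ordering one stage at a time and counting, there are 14 complete orderings.

14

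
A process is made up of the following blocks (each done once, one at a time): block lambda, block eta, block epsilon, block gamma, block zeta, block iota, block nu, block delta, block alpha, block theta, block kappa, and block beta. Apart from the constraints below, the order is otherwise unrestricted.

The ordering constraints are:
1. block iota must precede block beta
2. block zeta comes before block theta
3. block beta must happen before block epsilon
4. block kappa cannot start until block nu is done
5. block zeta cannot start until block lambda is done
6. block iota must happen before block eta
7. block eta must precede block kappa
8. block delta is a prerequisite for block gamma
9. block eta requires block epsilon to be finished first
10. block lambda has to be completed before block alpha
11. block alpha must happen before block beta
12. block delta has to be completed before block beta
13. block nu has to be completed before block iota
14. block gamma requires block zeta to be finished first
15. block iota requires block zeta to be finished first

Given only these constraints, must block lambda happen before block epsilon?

Chaining the stated constraints: block lambda → block alpha → block beta → block epsilon.
So block lambda must precede block epsilon in any valid ordering.

Yes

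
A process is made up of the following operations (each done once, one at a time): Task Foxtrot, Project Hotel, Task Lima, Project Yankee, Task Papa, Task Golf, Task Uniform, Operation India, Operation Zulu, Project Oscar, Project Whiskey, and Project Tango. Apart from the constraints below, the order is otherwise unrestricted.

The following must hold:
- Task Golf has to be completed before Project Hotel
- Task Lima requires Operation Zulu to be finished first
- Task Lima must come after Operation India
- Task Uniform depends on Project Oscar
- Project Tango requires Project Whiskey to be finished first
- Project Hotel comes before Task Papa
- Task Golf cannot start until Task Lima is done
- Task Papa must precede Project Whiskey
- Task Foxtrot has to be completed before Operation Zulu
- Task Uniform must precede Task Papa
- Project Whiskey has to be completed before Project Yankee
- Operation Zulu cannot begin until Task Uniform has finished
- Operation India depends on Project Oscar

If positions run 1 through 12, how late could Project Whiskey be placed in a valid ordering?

Following every chain forward from Project Whiskey, the operations that must come later are Project Yankee, Project Tango — 2 of them.
So at least 2 operations follow Project Whiskey, putting Project Whiskey no later than position 10. That position is achievable by scheduling everything else first.

10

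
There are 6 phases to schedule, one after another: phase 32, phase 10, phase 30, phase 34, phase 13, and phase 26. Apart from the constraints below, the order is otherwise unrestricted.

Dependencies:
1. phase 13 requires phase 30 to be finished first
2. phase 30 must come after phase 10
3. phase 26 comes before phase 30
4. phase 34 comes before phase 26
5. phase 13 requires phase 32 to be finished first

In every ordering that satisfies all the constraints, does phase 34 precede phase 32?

No

Nothing in the constraints links phase 34 and phase 32; they are unordered relative to each other.
There exist valid orderings with phase 32 before phase 34, so phase 34 is not required to come first.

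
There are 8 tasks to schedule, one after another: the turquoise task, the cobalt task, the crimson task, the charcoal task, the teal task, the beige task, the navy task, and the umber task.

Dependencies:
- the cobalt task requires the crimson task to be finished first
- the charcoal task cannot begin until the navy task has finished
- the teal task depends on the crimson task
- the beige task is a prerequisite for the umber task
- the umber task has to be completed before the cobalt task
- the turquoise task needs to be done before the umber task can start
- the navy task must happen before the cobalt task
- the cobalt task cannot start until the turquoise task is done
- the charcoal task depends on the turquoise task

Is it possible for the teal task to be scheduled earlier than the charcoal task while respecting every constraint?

No chain of constraints runs from the charcoal task to the teal task, so the charcoal task is not required to come first.
That means at least one valid schedule has the teal task before the charcoal task.

Yes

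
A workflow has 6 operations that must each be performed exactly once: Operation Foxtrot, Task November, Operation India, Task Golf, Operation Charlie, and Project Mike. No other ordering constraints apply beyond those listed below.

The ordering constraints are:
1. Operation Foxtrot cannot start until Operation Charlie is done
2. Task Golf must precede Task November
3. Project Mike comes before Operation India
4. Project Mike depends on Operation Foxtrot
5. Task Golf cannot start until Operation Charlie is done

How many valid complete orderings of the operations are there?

Only Operation Charlie has no prerequisites, so it must go first.
Systematically extending each partial ordering one operation at a time and counting, there are 10 complete orderings.

10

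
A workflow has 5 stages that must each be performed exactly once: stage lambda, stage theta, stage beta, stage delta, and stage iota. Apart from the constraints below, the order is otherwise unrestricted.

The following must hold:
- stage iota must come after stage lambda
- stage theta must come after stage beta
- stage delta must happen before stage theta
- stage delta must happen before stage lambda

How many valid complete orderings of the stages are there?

The stages with no prerequisites are stage beta, stage delta; any of them can be placed first.
Counting all ways to extend the partial order to a total order gives 9.

9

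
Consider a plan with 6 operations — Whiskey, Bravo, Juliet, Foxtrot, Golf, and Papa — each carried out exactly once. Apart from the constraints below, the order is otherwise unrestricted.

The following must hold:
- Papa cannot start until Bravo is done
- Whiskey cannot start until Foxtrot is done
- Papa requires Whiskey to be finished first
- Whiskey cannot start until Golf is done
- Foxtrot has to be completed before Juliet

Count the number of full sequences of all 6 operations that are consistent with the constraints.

The operations with no prerequisites are Bravo, Foxtrot, Golf; any of them can be placed first.
Counting all ways to extend the partial order to a total order gives 33.

33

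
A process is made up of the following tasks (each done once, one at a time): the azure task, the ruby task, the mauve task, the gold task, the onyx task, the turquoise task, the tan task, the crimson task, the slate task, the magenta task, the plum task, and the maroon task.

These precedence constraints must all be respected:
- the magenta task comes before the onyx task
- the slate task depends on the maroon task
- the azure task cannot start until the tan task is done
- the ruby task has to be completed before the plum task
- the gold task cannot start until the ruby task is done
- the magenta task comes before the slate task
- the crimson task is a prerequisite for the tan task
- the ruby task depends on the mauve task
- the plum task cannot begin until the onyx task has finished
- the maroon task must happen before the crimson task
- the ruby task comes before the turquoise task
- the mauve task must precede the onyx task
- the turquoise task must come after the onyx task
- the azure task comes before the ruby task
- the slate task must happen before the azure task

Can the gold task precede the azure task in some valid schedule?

No

Following the azure task → the ruby task → the gold task, the azure task must precede the gold task in every valid ordering.
So no valid ordering can have the gold task before the azure task.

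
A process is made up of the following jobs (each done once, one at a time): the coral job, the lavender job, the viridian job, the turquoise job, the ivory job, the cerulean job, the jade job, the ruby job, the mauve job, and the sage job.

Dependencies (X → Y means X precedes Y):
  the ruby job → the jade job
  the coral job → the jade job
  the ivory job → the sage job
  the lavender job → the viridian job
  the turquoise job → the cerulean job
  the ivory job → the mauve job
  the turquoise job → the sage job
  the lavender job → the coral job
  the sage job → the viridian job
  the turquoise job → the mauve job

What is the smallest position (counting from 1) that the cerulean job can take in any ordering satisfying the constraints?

The only job forced before the cerulean job (directly or transitively) is the turquoise job.
With 1 mandatory predecessor, the earliest the cerulean job can sit is position 1+1 = 2, and placing just that one first achieves it.

2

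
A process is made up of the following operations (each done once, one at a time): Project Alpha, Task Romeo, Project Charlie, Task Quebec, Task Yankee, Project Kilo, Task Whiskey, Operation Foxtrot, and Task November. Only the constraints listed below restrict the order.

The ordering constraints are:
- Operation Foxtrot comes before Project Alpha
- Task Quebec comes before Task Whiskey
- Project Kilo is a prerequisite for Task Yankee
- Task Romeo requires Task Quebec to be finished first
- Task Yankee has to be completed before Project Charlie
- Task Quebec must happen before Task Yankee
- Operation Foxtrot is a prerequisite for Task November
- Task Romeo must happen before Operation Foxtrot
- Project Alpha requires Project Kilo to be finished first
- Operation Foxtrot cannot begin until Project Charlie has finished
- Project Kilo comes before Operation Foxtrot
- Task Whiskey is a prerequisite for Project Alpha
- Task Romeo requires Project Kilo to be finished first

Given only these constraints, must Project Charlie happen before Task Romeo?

Project Charlie and Task Romeo are not related by any chain of constraints.
So Project Charlie can come before Task Romeo or after — it is not forced.

No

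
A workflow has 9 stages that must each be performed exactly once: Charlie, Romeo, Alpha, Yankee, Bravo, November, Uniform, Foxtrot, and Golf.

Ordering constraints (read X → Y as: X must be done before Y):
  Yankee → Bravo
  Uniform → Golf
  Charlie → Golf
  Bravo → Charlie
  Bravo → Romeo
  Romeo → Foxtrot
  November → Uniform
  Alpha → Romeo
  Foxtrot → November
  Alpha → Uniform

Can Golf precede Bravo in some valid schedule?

The constraints give a chain Bravo → Charlie → Golf, which forces Bravo before Golf.
Hence Golf can never be scheduled before Bravo.

No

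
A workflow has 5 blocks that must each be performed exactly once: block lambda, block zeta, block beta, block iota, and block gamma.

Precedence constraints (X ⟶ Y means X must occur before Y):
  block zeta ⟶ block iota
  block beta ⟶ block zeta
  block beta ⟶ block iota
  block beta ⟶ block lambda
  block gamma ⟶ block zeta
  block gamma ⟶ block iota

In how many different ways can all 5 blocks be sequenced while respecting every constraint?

The blocks with no prerequisites are block beta, block gamma; any of them can be placed first.
Counting all ways to extend the partial order to a total order gives 7.

7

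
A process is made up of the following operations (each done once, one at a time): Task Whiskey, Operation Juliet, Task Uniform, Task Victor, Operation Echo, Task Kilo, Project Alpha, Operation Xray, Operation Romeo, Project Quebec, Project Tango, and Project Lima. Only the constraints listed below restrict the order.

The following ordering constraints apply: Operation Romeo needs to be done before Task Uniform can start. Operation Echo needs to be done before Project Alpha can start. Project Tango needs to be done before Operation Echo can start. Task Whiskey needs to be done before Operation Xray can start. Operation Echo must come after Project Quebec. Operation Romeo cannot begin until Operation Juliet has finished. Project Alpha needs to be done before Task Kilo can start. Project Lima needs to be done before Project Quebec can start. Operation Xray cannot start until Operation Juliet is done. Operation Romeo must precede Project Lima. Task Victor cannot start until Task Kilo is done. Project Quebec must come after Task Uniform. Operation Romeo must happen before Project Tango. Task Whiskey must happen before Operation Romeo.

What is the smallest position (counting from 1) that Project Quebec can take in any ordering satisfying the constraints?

6

The operations that are forced before Project Quebec, directly or transitively, are Task Whiskey, Operation Juliet, Task Uniform, Operation Romeo, Project Lima. That's 5 operations.
So at minimum 5 operations come before Project Quebec, putting Project Quebec no earlier than position 6. That position is achievable by scheduling exactly those predecessors first.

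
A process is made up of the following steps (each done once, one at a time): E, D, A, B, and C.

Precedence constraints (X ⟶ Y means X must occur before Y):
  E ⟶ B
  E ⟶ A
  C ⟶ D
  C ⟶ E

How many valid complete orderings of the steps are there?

8

C is the only step with nothing required before it, so every ordering starts there.
Counting all ways to extend the partial order to a total order gives 8.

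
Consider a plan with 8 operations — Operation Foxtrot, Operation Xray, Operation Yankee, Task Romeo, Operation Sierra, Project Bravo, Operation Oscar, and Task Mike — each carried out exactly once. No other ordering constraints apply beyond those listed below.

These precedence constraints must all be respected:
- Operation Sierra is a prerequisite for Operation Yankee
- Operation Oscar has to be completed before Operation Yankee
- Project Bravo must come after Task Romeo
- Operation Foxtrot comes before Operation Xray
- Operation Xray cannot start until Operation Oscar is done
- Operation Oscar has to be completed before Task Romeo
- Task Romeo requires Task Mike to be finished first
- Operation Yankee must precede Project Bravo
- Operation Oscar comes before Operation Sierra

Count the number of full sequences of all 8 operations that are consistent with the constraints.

3 operations have no prerequisites (Operation Foxtrot, Operation Oscar, Task Mike), so any of them could come first.
Enumerating by repeatedly choosing an available operation (one whose prerequisites are all placed) gives 237 distinct complete orderings.

237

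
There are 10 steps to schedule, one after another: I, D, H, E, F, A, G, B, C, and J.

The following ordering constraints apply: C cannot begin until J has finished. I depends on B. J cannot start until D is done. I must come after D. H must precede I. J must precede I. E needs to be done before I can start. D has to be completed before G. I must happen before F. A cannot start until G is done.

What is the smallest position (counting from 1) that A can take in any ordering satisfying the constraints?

The steps that are forced before A, directly or transitively, are D, G. That's 2 steps.
So at minimum 2 steps come before A, putting A no earlier than position 3. That position is achievable by scheduling exactly those predecessors first.

3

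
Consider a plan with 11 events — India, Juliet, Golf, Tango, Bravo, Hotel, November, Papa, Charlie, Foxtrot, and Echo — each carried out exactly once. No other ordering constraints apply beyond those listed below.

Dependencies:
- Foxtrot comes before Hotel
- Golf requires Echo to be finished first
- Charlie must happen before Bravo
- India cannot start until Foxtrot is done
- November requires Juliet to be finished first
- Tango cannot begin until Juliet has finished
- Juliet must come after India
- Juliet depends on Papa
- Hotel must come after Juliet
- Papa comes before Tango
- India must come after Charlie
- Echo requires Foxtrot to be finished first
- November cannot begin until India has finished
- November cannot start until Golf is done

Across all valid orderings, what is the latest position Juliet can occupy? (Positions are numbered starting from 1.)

Every event that must follow Juliet has to come after it. Tracing all chains starting from Juliet, those events are: Tango, Hotel, November — 3 in total.
So at least 3 events follow Juliet, putting Juliet no later than position 8. That position is achievable by scheduling everything else first.

8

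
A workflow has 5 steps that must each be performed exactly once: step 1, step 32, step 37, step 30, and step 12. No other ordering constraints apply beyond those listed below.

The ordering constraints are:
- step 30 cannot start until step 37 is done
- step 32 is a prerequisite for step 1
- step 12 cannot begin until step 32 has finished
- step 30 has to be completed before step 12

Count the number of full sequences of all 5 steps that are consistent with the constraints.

The steps with no prerequisites are step 32, step 37; any of them can be placed first.
Counting all ways to extend the partial order to a total order gives 9.

9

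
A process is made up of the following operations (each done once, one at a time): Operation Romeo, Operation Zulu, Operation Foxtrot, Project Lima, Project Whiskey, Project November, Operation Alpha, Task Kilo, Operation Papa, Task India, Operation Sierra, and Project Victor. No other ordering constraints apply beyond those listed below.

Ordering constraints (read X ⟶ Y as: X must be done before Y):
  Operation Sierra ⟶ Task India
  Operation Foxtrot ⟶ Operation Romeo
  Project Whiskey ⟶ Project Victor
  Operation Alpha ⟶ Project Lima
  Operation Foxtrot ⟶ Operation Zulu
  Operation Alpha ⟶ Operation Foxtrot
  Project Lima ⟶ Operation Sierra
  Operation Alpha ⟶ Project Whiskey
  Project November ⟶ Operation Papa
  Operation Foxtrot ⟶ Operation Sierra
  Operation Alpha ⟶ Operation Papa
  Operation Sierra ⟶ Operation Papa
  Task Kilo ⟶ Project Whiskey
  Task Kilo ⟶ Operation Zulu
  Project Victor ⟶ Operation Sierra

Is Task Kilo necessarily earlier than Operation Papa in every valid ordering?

Tracing the constraints gives a chain: Task Kilo → Project Whiskey → Project Victor → Operation Sierra → Operation Papa.
So Task Kilo must precede Operation Papa in any valid ordering.

Yes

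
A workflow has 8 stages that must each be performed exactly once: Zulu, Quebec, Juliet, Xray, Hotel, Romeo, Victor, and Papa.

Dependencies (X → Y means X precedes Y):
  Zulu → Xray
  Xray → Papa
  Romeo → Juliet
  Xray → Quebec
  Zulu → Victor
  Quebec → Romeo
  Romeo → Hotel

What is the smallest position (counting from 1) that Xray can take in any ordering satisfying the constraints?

2

Working backwards through the constraints from Xray, its only required predecessor is Zulu.
With 1 mandatory predecessor, the earliest Xray can sit is position 1+1 = 2, and placing just that one first achieves it.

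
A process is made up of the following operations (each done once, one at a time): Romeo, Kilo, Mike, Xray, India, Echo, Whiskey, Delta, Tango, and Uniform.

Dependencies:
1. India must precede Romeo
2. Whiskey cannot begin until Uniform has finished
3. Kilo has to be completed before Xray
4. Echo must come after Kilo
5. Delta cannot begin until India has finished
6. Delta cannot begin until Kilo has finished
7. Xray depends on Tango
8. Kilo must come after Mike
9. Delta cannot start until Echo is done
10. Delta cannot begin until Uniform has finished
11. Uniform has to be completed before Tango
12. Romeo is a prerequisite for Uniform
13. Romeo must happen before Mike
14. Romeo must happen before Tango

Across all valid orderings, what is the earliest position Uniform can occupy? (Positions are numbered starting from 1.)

3

Every operation that must precede Uniform has to come before it. Tracing all chains that end at Uniform, those operations are: Romeo, India — 2 in total.
With 2 mandatory predecessors, the earliest Uniform can sit is position 2+1 = 3, and placing just those 2 first achieves it.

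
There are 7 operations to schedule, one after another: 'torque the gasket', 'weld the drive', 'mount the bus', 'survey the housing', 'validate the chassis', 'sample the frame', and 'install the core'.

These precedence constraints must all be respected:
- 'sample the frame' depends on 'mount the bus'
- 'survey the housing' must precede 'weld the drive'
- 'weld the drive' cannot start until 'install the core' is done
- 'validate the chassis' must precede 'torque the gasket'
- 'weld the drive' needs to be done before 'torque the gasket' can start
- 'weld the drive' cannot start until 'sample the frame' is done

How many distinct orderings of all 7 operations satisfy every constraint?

72

4 operations have no prerequisites ('mount the bus', 'survey the housing', 'validate the chassis', 'install the core'), so any of them could come first.
Counting all ways to extend the partial order to a total order gives 72.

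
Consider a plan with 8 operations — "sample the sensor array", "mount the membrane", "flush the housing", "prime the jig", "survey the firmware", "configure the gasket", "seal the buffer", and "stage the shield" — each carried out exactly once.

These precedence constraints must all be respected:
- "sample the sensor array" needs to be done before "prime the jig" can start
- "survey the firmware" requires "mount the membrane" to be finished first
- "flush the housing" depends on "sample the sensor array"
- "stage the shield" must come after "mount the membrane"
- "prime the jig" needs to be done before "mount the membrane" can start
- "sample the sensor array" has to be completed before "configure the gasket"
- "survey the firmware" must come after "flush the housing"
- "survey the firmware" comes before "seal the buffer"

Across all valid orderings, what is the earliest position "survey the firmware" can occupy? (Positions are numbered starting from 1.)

The operations that are forced before "survey the firmware", directly or transitively, are "sample the sensor array", "mount the membrane", "flush the housing", "prime the jig". That's 4 operations.
With 4 mandatory predecessors, the earliest "survey the firmware" can sit is position 4+1 = 5, and placing just those 4 first achieves it.

5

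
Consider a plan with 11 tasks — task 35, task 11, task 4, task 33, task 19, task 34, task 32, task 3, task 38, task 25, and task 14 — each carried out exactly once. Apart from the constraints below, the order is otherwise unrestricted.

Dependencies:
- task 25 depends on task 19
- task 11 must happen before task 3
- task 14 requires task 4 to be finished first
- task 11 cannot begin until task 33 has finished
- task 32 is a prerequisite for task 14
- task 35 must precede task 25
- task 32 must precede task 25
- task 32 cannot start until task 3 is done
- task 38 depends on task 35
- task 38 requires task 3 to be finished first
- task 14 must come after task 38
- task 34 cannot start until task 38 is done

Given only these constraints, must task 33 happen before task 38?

Yes

There is a constraint chain task 33 → task 11 → task 3 → task 38.
Hence task 33 necessarily comes before task 38.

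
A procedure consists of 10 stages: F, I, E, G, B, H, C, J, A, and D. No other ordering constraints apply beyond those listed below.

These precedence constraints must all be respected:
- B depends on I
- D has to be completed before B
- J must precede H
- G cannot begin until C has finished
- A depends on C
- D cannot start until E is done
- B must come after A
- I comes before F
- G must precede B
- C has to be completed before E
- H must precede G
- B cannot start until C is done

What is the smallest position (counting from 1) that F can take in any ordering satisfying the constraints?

Working backwards through the constraints from F, its only required predecessor is I.
With 1 mandatory predecessor, the earliest F can sit is position 1+1 = 2, and placing just that one first achieves it.

2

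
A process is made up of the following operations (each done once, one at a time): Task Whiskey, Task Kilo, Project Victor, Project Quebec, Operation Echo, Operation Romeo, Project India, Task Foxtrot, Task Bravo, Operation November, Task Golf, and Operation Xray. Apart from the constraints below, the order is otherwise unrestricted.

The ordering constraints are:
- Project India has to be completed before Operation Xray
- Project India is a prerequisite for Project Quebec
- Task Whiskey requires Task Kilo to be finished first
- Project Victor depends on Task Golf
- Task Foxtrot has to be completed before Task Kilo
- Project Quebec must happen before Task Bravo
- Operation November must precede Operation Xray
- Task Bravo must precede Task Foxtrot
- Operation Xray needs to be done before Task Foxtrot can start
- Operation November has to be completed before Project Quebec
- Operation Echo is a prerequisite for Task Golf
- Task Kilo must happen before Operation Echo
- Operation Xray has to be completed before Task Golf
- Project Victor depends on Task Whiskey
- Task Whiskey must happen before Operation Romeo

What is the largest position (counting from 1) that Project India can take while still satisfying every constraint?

The operations that are forced after Project India, directly or by a chain of constraints, are Task Whiskey, Task Kilo, Project Victor, Project Quebec, Operation Echo, Operation Romeo, Task Foxtrot, Task Bravo, Task Golf, Operation Xray. That's 10 operations.
So at least 10 operations follow Project India, putting Project India no later than position 2. That position is achievable by scheduling everything else first.

2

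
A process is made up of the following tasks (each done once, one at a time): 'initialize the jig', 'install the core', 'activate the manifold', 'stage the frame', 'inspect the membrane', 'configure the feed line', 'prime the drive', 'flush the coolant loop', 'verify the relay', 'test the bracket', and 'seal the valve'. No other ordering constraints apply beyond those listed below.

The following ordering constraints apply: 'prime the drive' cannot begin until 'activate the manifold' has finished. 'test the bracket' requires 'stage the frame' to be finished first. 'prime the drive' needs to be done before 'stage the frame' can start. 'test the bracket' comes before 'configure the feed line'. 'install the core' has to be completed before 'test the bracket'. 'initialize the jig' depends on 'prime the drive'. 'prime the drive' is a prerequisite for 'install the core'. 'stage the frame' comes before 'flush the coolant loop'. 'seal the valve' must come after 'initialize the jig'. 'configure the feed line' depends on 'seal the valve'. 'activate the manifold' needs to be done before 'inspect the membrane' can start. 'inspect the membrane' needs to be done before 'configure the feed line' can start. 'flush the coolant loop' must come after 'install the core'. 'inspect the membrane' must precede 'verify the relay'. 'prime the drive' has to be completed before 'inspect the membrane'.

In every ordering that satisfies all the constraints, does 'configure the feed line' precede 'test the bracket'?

No

The constraints actually force 'test the bracket' before 'configure the feed line' (via 'test the bracket' → 'configure the feed line'), not the other way around.
So 'configure the feed line' never precedes 'test the bracket'.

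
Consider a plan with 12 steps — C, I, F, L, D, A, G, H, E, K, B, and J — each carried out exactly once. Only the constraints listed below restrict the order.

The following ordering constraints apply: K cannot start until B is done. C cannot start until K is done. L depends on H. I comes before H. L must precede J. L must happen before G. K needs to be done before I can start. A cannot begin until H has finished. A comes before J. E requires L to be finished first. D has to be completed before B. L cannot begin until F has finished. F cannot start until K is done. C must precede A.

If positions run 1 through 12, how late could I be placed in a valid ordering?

6

Every step that must follow I has to come after it. Tracing all chains starting from I, those steps are: L, A, G, H, E, J — 6 in total.
So at least 6 steps follow I, putting I no later than position 6. That position is achievable by scheduling everything else first.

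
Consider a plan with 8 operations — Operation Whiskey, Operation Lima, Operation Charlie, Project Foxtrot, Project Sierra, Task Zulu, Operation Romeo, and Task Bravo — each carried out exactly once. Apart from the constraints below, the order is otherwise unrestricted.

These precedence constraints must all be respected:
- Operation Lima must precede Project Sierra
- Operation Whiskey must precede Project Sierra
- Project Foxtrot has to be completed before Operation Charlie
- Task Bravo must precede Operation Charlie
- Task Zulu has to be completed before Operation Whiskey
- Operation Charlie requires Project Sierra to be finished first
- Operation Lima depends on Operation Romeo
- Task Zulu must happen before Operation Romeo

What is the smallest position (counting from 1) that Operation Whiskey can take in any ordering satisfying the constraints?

Working backwards through the constraints from Operation Whiskey, its only required predecessor is Task Zulu.
So at minimum 1 operation comes before Operation Whiskey, putting Operation Whiskey no earlier than position 2. That position is achievable by scheduling exactly that predecessor first.

2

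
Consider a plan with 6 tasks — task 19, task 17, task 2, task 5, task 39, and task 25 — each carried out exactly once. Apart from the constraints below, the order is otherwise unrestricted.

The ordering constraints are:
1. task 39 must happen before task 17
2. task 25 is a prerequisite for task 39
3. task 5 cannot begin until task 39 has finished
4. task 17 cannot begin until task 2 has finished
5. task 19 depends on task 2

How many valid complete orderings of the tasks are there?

26

2 tasks have no prerequisites (task 2, task 25), so any of them could come first.
Enumerating by repeatedly choosing an available task (one whose prerequisites are all placed) gives 26 distinct complete orderings.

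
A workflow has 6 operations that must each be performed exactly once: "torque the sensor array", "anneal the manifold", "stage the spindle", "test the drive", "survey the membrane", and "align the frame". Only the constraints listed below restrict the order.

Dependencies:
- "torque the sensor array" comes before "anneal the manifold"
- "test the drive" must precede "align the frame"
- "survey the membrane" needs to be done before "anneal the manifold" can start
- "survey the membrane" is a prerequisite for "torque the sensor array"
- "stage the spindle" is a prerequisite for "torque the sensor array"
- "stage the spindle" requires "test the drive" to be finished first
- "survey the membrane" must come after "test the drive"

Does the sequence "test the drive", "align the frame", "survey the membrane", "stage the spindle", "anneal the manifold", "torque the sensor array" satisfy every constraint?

The sequence places "anneal the manifold" ahead of "torque the sensor array".
But one of the constraints requires "torque the sensor array" before "anneal the manifold", so this ordering violates it.

No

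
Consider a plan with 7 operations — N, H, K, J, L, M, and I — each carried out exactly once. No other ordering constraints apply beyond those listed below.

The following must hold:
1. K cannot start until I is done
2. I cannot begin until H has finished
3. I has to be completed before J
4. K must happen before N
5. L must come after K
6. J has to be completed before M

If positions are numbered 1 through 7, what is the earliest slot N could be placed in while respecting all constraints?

Working backwards through the constraints from N, its full set of required predecessors is H, K, I — 3 of them.
With 3 mandatory predecessors, the earliest N can sit is position 3+1 = 4, and placing just those 3 first achieves it.

4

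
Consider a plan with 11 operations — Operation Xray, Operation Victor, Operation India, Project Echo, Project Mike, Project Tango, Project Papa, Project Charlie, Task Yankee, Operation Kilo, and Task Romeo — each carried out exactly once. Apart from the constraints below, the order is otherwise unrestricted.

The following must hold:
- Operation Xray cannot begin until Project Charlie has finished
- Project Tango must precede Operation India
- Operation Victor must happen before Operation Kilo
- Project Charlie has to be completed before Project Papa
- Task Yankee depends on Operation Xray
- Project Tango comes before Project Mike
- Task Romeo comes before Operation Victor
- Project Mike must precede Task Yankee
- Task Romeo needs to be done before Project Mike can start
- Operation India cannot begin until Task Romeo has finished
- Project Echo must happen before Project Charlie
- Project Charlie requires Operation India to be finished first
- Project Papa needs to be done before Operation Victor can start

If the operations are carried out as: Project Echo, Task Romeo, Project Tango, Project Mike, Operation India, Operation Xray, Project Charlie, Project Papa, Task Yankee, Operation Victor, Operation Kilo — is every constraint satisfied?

No

In the proposed order, Operation Xray appears before Project Charlie.
Since Project Charlie is required before Operation Xray, the ordering is invalid.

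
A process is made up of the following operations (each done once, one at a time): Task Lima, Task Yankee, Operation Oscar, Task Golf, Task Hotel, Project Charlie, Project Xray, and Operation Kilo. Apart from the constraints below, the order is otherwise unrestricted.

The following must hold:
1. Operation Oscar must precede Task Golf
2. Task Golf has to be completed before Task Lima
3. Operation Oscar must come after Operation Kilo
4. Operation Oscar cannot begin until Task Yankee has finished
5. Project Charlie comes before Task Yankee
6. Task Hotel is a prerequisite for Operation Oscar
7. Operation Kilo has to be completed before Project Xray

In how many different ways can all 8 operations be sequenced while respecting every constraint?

3 operations have no prerequisites (Task Hotel, Project Charlie, Operation Kilo), so any of them could come first.
Systematically extending each partial ordering one operation at a time and counting, there are 66 complete orderings.

66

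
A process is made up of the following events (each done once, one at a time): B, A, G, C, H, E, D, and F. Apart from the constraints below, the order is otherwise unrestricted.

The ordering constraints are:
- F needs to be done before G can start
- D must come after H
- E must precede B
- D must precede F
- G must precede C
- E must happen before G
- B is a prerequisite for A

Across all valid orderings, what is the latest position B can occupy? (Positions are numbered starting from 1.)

Following the constraints forward from B, its only required successor is A.
So at least 1 event follows B, putting B no later than position 7. That position is achievable by scheduling everything else first.

7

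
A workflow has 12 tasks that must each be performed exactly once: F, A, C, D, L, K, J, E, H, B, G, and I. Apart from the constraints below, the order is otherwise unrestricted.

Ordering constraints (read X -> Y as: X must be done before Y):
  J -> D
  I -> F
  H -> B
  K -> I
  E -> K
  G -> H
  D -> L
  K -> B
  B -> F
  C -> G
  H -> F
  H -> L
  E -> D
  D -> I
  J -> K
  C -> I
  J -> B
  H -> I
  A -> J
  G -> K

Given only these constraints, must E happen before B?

Yes

Tracing the constraints gives a chain: E → K → B.
So E must precede B in any valid ordering.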